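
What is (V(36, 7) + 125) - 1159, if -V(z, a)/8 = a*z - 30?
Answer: -2810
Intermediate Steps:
V(z, a) = 240 - 8*a*z (V(z, a) = -8*(a*z - 30) = -8*(-30 + a*z) = 240 - 8*a*z)
(V(36, 7) + 125) - 1159 = ((240 - 8*7*36) + 125) - 1159 = ((240 - 2016) + 125) - 1159 = (-1776 + 125) - 1159 = -1651 - 1159 = -2810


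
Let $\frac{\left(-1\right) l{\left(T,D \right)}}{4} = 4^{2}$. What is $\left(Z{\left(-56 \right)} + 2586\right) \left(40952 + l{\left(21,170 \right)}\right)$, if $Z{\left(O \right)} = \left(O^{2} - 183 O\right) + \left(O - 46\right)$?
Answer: $648810784$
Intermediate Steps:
$l{\left(T,D \right)} = -64$ ($l{\left(T,D \right)} = - 4 \cdot 4^{2} = \left(-4\right) 16 = -64$)
$Z{\left(O \right)} = -46 + O^{2} - 182 O$ ($Z{\left(O \right)} = \left(O^{2} - 183 O\right) + \left(O - 46\right) = \left(O^{2} - 183 O\right) + \left(-46 + O\right) = -46 + O^{2} - 182 O$)
$\left(Z{\left(-56 \right)} + 2586\right) \left(40952 + l{\left(21,170 \right)}\right) = \left(\left(-46 + \left(-56\right)^{2} - -10192\right) + 2586\right) \left(40952 - 64\right) = \left(\left(-46 + 3136 + 10192\right) + 2586\right) 40888 = \left(13282 + 2586\right) 40888 = 15868 \cdot 40888 = 648810784$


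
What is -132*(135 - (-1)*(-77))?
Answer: -7656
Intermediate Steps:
-132*(135 - (-1)*(-77)) = -132*(135 - 1*77) = -132*(135 - 77) = -132*58 = -7656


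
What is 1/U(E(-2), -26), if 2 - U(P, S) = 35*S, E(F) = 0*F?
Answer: 1/912 ≈ 0.0010965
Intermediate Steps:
E(F) = 0
U(P, S) = 2 - 35*S
1/U(E(-2), -26) = 1/(2 - 35*(-26)) = 1/(2 + 910) = 1/912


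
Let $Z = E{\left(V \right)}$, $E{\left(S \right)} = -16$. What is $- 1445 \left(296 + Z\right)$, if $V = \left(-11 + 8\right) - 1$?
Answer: $-404600$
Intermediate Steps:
$V = -4$ ($V = -3 - 1 = -4$)
$Z = -16$
$- 1445 \left(296 + Z\right) = - 1445 \left(296 - 16\right) = \left(-1445\right) 280 = -404600$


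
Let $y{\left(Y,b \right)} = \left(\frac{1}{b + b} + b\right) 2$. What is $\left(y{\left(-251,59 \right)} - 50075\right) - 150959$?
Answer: $- \frac{11854043}{59} \approx -2.0092 \cdot 10^{5}$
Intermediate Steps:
$y{\left(Y,b \right)} = \frac{1}{b} + 2 b$ ($y{\left(Y,b \right)} = \left(\frac{1}{2 b} + b\right) 2 = \left(b + \frac{1}{2 b}\right) 2 = \frac{1}{b} + 2 b$)
$\left(y{\left(-251,59 \right)} - 50075\right) - 150959 = \left(\left(\frac{1}{59} + 2 \cdot 59\right) - 50075\right) - 150959 = \left(\left(\frac{1}{59} + 118\right) - 50075\right) - 150959 = \left(\frac{6963}{59} - 50075\right) - 150959 = - \frac{2947462}{59} - 150959 = - \frac{11854043}{59}$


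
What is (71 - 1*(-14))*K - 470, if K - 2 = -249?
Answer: -21465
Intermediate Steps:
K = -247 (K = 2 - 249 = -247)
(71 - 1*(-14))*K - 470 = (71 - 1*(-14))*(-247) - 470 = (71 + 14)*(-247) - 470 = 85*(-247) - 470 = -20995 - 470 = -21465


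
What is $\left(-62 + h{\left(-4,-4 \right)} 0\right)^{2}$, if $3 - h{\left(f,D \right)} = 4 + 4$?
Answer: $3844$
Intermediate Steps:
$h{\left(f,D \right)} = -5$ ($h{\left(f,D \right)} = 3 - \left(4 + 4\right) = 3 - 8 = -5$)
$\left(-62 + h{\left(-4,-4 \right)} 0\right)^{2} = \left(-62 - 0\right)^{2} = \left(-62 + 0\right)^{2} = \left(-62\right)^{2} = 3844$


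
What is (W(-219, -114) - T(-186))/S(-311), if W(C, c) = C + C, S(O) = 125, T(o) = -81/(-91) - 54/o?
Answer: -1238928/352625 ≈ -3.5134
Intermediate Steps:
T(o) = 81/91 - 54/o (T(o) = -81*(-1/91) - 54/o = 81/91 - 54/o)
W(C, c) = 2*C
(W(-219, -114) - T(-186))/S(-311) = (2*(-219) - (81/91 - 54/(-186)))/125 = (-438 - (81/91 - 54*(-1/186)))*(1/125) = (-438 - (81/91 + 9/31))*(1/125) = (-438 - 1*3330/2821)*(1/125) = (-438 - 3330/2821)*(1/125) = -1238928/2821*1/125 = -1238928/352625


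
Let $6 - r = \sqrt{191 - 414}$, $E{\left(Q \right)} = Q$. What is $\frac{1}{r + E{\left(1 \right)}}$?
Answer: $\frac{7}{272} + \frac{i \sqrt{223}}{272} \approx 0.025735 + 0.054901 i$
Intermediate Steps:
$r = 6 - i \sqrt{223}$ ($r = 6 - \sqrt{191 - 414} = 6 - \sqrt{-223} = 6 - i \sqrt{223} \approx 6.0 - 14.933 i$)
$\frac{1}{r + E{\left(1 \right)}} = \frac{1}{\left(6 - i \sqrt{223}\right) + 1} = \frac{1}{7 - i \sqrt{223}}$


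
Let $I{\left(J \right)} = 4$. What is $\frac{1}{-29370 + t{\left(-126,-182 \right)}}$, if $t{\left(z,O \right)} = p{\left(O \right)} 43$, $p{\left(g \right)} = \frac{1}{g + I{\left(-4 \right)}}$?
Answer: $- \frac{178}{5227903} \approx -3.4048 \cdot 10^{-5}$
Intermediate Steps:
$p{\left(g \right)} = \frac{1}{4 + g}$ ($p{\left(g \right)} = \frac{1}{g + 4} = \frac{1}{4 + g}$)
$t{\left(z,O \right)} = \frac{43}{4 + O}$ ($t{\left(z,O \right)} = \frac{1}{4 + O} 43 = \frac{43}{4 + O}$)
$\frac{1}{-29370 + t{\left(-126,-182 \right)}} = \frac{1}{-29370 + \frac{43}{4 - 182}} = \frac{1}{-29370 + \frac{43}{-178}} = \frac{1}{-29370 + 43 \left(- \frac{1}{178}\right)} = \frac{1}{-29370 - \frac{43}{178}} = \frac{1}{- \frac{5227903}{178}} = - \frac{178}{5227903}$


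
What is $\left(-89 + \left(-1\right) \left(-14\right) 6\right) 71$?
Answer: $-355$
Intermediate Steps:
$\left(-89 + \left(-1\right) \left(-14\right) 6\right) 71 = \left(-89 + 14 \cdot 6\right) 71 = \left(-89 + 84\right) 71 = \left(-5\right) 71 = -355$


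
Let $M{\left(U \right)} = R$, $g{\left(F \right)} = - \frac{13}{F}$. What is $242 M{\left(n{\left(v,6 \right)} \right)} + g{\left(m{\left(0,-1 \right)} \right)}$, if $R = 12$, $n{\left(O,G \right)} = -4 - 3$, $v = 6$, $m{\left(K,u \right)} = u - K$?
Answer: $2917$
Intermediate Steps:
$n{\left(O,G \right)} = -7$
$M{\left(U \right)} = 12$
$242 M{\left(n{\left(v,6 \right)} \right)} + g{\left(m{\left(0,-1 \right)} \right)} = 242 \cdot 12 - \frac{13}{-1 - 0} = 2904 - \frac{13}{-1 + 0} = 2904 - \frac{13}{-1} = 2904 - -13 = 2904 + 13 = 2917$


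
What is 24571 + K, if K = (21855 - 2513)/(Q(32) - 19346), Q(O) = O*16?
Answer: 231375436/9417 ≈ 24570.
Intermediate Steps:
Q(O) = 16*O
K = -9671/9417 (K = (21855 - 2513)/(16*32 - 19346) = 19342/(512 - 19346) = 19342/(-18834) = 19342*(-1/18834) = -9671/9417 ≈ -1.0270)
24571 + K = 24571 - 9671/9417 = 231375436/9417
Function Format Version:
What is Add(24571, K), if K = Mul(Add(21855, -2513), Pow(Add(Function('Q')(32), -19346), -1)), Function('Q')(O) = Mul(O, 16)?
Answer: Rational(231375436, 9417) ≈ 24570.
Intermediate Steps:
Function('Q')(O) = Mul(16, O)
K = Rational(-9671, 9417) (K = Mul(Add(21855, -2513), Pow(Add(Mul(16, 32), -19346), -1)) = Mul(19342, Pow(Add(512, -19346), -1)) = Mul(19342, Pow(-18834, -1)) = Mul(19342, Rational(-1, 18834)) = Rational(-9671, 9417) ≈ -1.0270)
Add(24571, K) = Add(24571, Rational(-9671, 9417)) = Rational(231375436, 9417)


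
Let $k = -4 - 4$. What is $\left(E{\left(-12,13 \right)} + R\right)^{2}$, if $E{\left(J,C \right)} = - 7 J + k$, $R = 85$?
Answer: $25921$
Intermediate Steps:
$k = -8$ ($k = -4 - 4 = -8$)
$E{\left(J,C \right)} = -8 - 7 J$ ($E{\left(J,C \right)} = - 7 J - 8 = -8 - 7 J$)
$\left(E{\left(-12,13 \right)} + R\right)^{2} = \left(\left(-8 - -84\right) + 85\right)^{2} = \left(\left(-8 + 84\right) + 85\right)^{2} = \left(76 + 85\right)^{2} = 161^{2} = 25921$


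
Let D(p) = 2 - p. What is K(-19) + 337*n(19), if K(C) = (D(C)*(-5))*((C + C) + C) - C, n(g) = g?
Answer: 12407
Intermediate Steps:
K(C) = -C + 3*C*(-10 + 5*C) (K(C) = ((2 - C)*(-5))*((C + C) + C) - C = (-10 + 5*C)*(2*C + C) - C = (-10 + 5*C)*(3*C) - C = 3*C*(-10 + 5*C) - C = -C + 3*C*(-10 + 5*C))
K(-19) + 337*n(19) = -19*(-31 + 15*(-19)) + 337*19 = -19*(-31 - 285) + 6403 = -19*(-316) + 6403 = 6004 + 6403 = 12407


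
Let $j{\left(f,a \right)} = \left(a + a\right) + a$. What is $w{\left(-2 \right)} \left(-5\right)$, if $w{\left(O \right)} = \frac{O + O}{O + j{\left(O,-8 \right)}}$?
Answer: $- \frac{10}{13} \approx -0.76923$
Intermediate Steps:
$j{\left(f,a \right)} = 3 a$ ($j{\left(f,a \right)} = 2 a + a = 3 a$)
$w{\left(O \right)} = \frac{2 O}{-24 + O}$ ($w{\left(O \right)} = \frac{O + O}{O + 3 \left(-8\right)} = \frac{2 O}{O - 24} = \frac{2 O}{-24 + O}$)
$w{\left(-2 \right)} \left(-5\right) = 2 \left(-2\right) \frac{1}{-24 - 2} \left(-5\right) = 2 \left(-2\right) \frac{1}{-26} \left(-5\right) = 2 \left(-2\right) \left(- \frac{1}{26}\right) \left(-5\right) = \frac{2}{13} \left(-5\right) = - \frac{10}{13}$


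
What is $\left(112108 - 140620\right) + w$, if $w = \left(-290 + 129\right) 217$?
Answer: $-63449$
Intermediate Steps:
$w = -34937$ ($w = \left(-161\right) 217 = -34937$)
$\left(112108 - 140620\right) + w = \left(112108 - 140620\right) - 34937 = -28512 - 34937 = -63449$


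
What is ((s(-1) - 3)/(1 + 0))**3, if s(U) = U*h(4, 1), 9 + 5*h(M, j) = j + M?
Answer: -1331/125 ≈ -10.648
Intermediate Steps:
h(M, j) = -9/5 + M/5 + j/5 (h(M, j) = -9/5 + (j + M)/5 = -9/5 + (M + j)/5 = -9/5 + (M/5 + j/5) = -9/5 + M/5 + j/5)
s(U) = -4*U/5 (s(U) = U*(-9/5 + (1/5)*4 + (1/5)*1) = U*(-9/5 + 4/5 + 1/5) = U*(-4/5) = -4*U/5)
((s(-1) - 3)/(1 + 0))**3 = ((-4/5*(-1) - 3)/(1 + 0))**3 = ((4/5 - 3)/1)**3 = (-11/5*1)**3 = (-11/5)**3 = -1331/125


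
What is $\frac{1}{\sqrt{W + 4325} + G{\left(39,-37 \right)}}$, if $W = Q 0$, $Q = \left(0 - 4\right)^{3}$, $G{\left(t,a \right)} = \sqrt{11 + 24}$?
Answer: $\frac{1}{\sqrt{35} + 5 \sqrt{173}} \approx 0.013951$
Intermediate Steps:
$G{\left(t,a \right)} = \sqrt{35}$
$Q = -64$ ($Q = \left(-4\right)^{3} = -64$)
$W = 0$ ($W = \left(-64\right) 0 = 0$)
$\frac{1}{\sqrt{W + 4325} + G{\left(39,-37 \right)}} = \frac{1}{\sqrt{0 + 4325} + \sqrt{35}} = \frac{1}{\sqrt{4325} + \sqrt{35}} = \frac{1}{5 \sqrt{173} + \sqrt{35}} = \frac{1}{\sqrt{35} + 5 \sqrt{173}}$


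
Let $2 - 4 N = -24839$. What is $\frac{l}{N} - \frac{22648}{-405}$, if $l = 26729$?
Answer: $\frac{605899948}{10060605} \approx 60.225$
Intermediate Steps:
$N = \frac{24841}{4}$ ($N = \frac{1}{2} - - \frac{24839}{4} = \frac{1}{2} + \frac{24839}{4} = \frac{24841}{4} \approx 6210.3$)
$\frac{l}{N} - \frac{22648}{-405} = \frac{26729}{\frac{24841}{4}} - \frac{22648}{-405} = 26729 \cdot \frac{4}{24841} - - \frac{22648}{405} = \frac{106916}{24841} + \frac{22648}{405} = \frac{605899948}{10060605}$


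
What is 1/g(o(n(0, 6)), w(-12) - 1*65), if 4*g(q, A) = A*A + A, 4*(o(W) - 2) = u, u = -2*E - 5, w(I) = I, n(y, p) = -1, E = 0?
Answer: 1/1463 ≈ 0.00068353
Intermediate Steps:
u = -5 (u = -2*0 - 5 = 0 - 5 = -5)
o(W) = ¾ (o(W) = 2 + (¼)*(-5) = 2 - 5/4 = ¾)
g(q, A) = A/4 + A²/4 (g(q, A) = (A*A + A)/4 = (A² + A)/4 = (A + A²)/4 = A/4 + A²/4)
1/g(o(n(0, 6)), w(-12) - 1*65) = 1/((-12 - 1*65)*(1 + (-12 - 1*65))/4) = 1/((-12 - 65)*(1 + (-12 - 65))/4) = 1/((¼)*(-77)*(1 - 77)) = 1/((¼)*(-77)*(-76)) = 1/1463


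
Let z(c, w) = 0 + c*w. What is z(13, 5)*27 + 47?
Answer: 1802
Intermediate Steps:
z(c, w) = c*w
z(13, 5)*27 + 47 = (13*5)*27 + 47 = 65*27 + 47 = 1755 + 47 = 1802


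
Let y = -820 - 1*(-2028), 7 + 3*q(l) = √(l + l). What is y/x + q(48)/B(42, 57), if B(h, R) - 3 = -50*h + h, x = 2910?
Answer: 248923/598005 - 4*√6/6165 ≈ 0.41467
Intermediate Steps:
B(h, R) = 3 - 49*h (B(h, R) = 3 + (-50*h + h) = 3 - 49*h)
q(l) = -7/3 + √2*√l/3 (q(l) = -7/3 + √(l + l)/3 = -7/3 + √(2*l)/3 = -7/3 + (√2*√l)/3 = -7/3 + √2*√l/3)
y = 1208 (y = -820 + 2028 = 1208)
y/x + q(48)/B(42, 57) = 1208/2910 + (-7/3 + √2*√48/3)/(3 - 49*42) = 1208*(1/2910) + (-7/3 + √2*(4*√3)/3)/(3 - 2058) = 604/1455 + (-7/3 + 4*√6/3)/(-2055) = 604/1455 + (-7/3 + 4*√6/3)*(-1/2055) = 604/1455 + (7/6165 - 4*√6/6165) = 248923/598005 - 4*√6/6165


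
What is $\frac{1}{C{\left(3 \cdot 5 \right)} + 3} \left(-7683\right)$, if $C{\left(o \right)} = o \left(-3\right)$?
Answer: $\frac{2561}{14} \approx 182.93$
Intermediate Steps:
$C{\left(o \right)} = - 3 o$
$\frac{1}{C{\left(3 \cdot 5 \right)} + 3} \left(-7683\right) = \frac{1}{- 3 \cdot 3 \cdot 5 + 3} \left(-7683\right) = \frac{1}{\left(-3\right) 15 + 3} \left(-7683\right) = \frac{1}{-45 + 3} \left(-7683\right) = \frac{1}{-42} \left(-7683\right) = \left(- \frac{1}{42}\right) \left(-7683\right) = \frac{2561}{14}$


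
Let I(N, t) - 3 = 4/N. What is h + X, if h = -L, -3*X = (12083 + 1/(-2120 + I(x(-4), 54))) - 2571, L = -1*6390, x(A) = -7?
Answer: 143160541/44469 ≈ 3219.3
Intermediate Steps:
L = -6390
I(N, t) = 3 + 4/N
X = -140996369/44469 (X = -((12083 + 1/(-2120 + (3 + 4/(-7)))) - 2571)/3 = -((12083 + 1/(-2120 + (3 + 4*(-1/7)))) - 2571)/3 = -((12083 + 1/(-2120 + (3 - 4/7))) - 2571)/3 = -((12083 + 1/(-2120 + 17/7)) - 2571)/3 = -((12083 + 1/(-14823/7)) - 2571)/3 = -((12083 - 7/14823) - 2571)/3 = -(179106302/14823 - 2571)/3 = -1/3*140996369/14823 = -140996369/44469 ≈ -3170.7)
h = 6390 (h = -1*(-6390) = 6390)
h + X = 6390 - 140996369/44469 = 143160541/44469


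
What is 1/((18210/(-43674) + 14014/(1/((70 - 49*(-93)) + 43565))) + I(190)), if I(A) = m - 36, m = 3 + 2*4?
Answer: 7279/4915964820942 ≈ 1.4807e-9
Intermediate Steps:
m = 11 (m = 3 + 8 = 11)
I(A) = -25 (I(A) = 11 - 36 = -25)
1/((18210/(-43674) + 14014/(1/((70 - 49*(-93)) + 43565))) + I(190)) = 1/((18210/(-43674) + 14014/(1/((70 - 49*(-93)) + 43565))) - 25) = 1/((18210*(-1/43674) + 14014/(1/((70 + 4557) + 43565))) - 25) = 1/((-3035/7279 + 14014/(1/(4627 + 43565))) - 25) = 1/((-3035/7279 + 14014/(1/48192)) - 25) = 1/((-3035/7279 + 14014*48192) - 25) = 1/((-3035/7279 + 675362688) - 25) = 1/(4915965002917/7279 - 25) = 1/(4915964820942/7279) = 7279/4915964820942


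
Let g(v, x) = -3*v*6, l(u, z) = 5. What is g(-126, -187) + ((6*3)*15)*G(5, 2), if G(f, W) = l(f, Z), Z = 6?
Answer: 3618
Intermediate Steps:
G(f, W) = 5
g(v, x) = -18*v
g(-126, -187) + ((6*3)*15)*G(5, 2) = -18*(-126) + ((6*3)*15)*5 = 2268 + (18*15)*5 = 2268 + 270*5 = 2268 + 1350 = 3618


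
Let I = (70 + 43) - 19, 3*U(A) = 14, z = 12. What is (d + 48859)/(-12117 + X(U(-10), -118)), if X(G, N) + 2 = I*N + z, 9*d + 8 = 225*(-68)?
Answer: -424423/208791 ≈ -2.0328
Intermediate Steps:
U(A) = 14/3 (U(A) = (⅓)*14 = 14/3)
d = -15308/9 (d = -8/9 + (225*(-68))/9 = -8/9 + (⅑)*(-15300) = -8/9 - 1700 = -15308/9 ≈ -1700.9)
I = 94 (I = 113 - 19 = 94)
X(G, N) = 10 + 94*N (X(G, N) = -2 + (94*N + 12) = -2 + (12 + 94*N) = 10 + 94*N)
(d + 48859)/(-12117 + X(U(-10), -118)) = (-15308/9 + 48859)/(-12117 + (10 + 94*(-118))) = 424423/(9*(-12117 + (10 - 11092))) = 424423/(9*(-12117 - 11082)) = (424423/9)/(-23199) = (424423/9)*(-1/23199) = -424423/208791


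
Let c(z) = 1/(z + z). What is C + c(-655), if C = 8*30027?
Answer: 314682959/1310 ≈ 2.4022e+5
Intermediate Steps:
C = 240216
c(z) = 1/(2*z)
C + c(-655) = 240216 + (1/2)/(-655) = 240216 + (1/2)*(-1/655) = 240216 - 1/1310 = 314682959/1310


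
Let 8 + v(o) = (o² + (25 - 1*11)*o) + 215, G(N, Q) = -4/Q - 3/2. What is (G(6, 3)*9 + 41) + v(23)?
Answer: 2147/2 ≈ 1073.5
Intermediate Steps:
G(N, Q) = -3/2 - 4/Q (G(N, Q) = -4/Q - 3*½ = -4/Q - 3/2 = -3/2 - 4/Q)
v(o) = 207 + o² + 14*o (v(o) = -8 + ((o² + (25 - 1*11)*o) + 215) = -8 + ((o² + (25 - 11)*o) + 215) = -8 + ((o² + 14*o) + 215) = -8 + (215 + o² + 14*o) = 207 + o² + 14*o)
(G(6, 3)*9 + 41) + v(23) = ((-3/2 - 4/3)*9 + 41) + (207 + 23² + 14*23) = ((-3/2 - 4*⅓)*9 + 41) + (207 + 529 + 322) = ((-3/2 - 4/3)*9 + 41) + 1058 = (-17/6*9 + 41) + 1058 = (-51/2 + 41) + 1058 = 31/2 + 1058 = 2147/2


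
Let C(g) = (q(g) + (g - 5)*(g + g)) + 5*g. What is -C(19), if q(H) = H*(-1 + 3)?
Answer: -665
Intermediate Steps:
q(H) = 2*H (q(H) = H*2 = 2*H)
C(g) = 7*g + 2*g*(-5 + g) (C(g) = (2*g + (g - 5)*(g + g)) + 5*g = (2*g + (-5 + g)*(2*g)) + 5*g = (2*g + 2*g*(-5 + g)) + 5*g = 7*g + 2*g*(-5 + g))
-C(19) = -19*(-3 + 2*19) = -19*(-3 + 38) = -19*35 = -1*665 = -665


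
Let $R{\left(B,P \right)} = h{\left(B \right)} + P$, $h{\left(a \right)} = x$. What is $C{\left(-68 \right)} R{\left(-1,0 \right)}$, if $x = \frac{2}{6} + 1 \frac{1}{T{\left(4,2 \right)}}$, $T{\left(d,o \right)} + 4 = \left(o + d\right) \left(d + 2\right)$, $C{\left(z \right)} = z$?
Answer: $- \frac{595}{24} \approx -24.792$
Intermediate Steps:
$T{\left(d,o \right)} = -4 + \left(2 + d\right) \left(d + o\right)$ ($T{\left(d,o \right)} = -4 + \left(o + d\right) \left(d + 2\right) = -4 + \left(d + o\right) \left(2 + d\right) = -4 + \left(2 + d\right) \left(d + o\right)$)
$x = \frac{35}{96}$ ($x = \frac{2}{6} + 1 \frac{1}{-4 + 4^{2} + 2 \cdot 4 + 2 \cdot 2 + 4 \cdot 2} = 2 \cdot \frac{1}{6} + 1 \frac{1}{-4 + 16 + 8 + 4 + 8} = \frac{1}{3} + 1 \cdot \frac{1}{32} = \frac{1}{3} + \frac{1}{32} = \frac{35}{96} \approx 0.36458$)
$h{\left(a \right)} = \frac{35}{96}$
$R{\left(B,P \right)} = \frac{35}{96} + P$
$C{\left(-68 \right)} R{\left(-1,0 \right)} = - 68 \left(\frac{35}{96} + 0\right) = \left(-68\right) \frac{35}{96} = - \frac{595}{24}$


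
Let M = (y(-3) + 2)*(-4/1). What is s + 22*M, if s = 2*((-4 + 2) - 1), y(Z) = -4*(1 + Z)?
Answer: -886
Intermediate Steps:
y(Z) = -4 - 4*Z
s = -6 (s = 2*(-2 - 1) = 2*(-3) = -6)
M = -40 (M = ((-4 - 4*(-3)) + 2)*(-4/1) = ((-4 + 12) + 2)*(-4*1) = (8 + 2)*(-4) = 10*(-4) = -40)
s + 22*M = -6 + 22*(-40) = -6 - 880 = -886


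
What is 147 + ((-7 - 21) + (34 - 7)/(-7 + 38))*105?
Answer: -83748/31 ≈ -2701.5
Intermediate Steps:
147 + ((-7 - 21) + (34 - 7)/(-7 + 38))*105 = 147 + (-28 + 27/31)*105 = 147 - 841/31*105 = 147 - 88305/31 = -83748/31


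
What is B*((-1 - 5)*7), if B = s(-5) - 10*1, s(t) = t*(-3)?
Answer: -210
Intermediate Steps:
s(t) = -3*t
B = 5 (B = -3*(-5) - 10*1 = 15 - 10 = 5)
B*((-1 - 5)*7) = 5*((-1 - 5)*7) = 5*(-6*7) = 5*(-42) = -210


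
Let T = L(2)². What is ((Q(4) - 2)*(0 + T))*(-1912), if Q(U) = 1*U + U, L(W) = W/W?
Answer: -11472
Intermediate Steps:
L(W) = 1
Q(U) = 2*U (Q(U) = U + U = 2*U)
T = 1 (T = 1² = 1)
((Q(4) - 2)*(0 + T))*(-1912) = ((2*4 - 2)*(0 + 1))*(-1912) = ((8 - 2)*1)*(-1912) = (6*1)*(-1912) = 6*(-1912) = -11472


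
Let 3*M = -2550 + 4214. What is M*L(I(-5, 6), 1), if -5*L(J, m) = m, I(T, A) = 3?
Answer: -1664/15 ≈ -110.93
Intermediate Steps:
L(J, m) = -m/5
M = 1664/3 (M = (-2550 + 4214)/3 = (⅓)*1664 = 1664/3 ≈ 554.67)
M*L(I(-5, 6), 1) = 1664*(-⅕*1)/3 = (1664/3)*(-⅕) = -1664/15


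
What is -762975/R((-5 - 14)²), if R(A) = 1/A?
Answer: -275433975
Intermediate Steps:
-762975/R((-5 - 14)²) = -762975*(-5 - 14)² = -762975*(-19)² = -762975/(1/361) = -762975/1/361 = -762975*361 = -275433975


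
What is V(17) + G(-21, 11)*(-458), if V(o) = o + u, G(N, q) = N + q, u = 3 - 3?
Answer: 4597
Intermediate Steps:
u = 0
V(o) = o (V(o) = o + 0 = o)
V(17) + G(-21, 11)*(-458) = 17 + (-21 + 11)*(-458) = 17 - 10*(-458) = 17 + 4580 = 4597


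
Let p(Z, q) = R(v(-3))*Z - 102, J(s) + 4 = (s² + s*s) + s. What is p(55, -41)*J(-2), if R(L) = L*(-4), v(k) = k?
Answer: 1116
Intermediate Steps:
R(L) = -4*L
J(s) = -4 + s + 2*s² (J(s) = -4 + ((s² + s*s) + s) = -4 + ((s² + s²) + s) = -4 + (2*s² + s) = -4 + (s + 2*s²) = -4 + s + 2*s²)
p(Z, q) = -102 + 12*Z (p(Z, q) = (-4*(-3))*Z - 102 = 12*Z - 102 = -102 + 12*Z)
p(55, -41)*J(-2) = (-102 + 12*55)*(-4 - 2 + 2*(-2)²) = (-102 + 660)*(-4 - 2 + 2*4) = 558*(-4 - 2 + 8) = 558*2 = 1116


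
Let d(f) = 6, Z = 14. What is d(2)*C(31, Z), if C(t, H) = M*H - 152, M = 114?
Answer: 8664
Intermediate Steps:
C(t, H) = -152 + 114*H (C(t, H) = 114*H - 152 = -152 + 114*H)
d(2)*C(31, Z) = 6*(-152 + 114*14) = 6*(-152 + 1596) = 6*1444 = 8664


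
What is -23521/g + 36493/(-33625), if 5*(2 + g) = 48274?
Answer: -5715766277/1622877000 ≈ -3.5220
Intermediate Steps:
g = 48264/5 (g = -2 + (⅕)*48274 = -2 + 48274/5 = 48264/5 ≈ 9652.8)
-23521/g + 36493/(-33625) = -23521/48264/5 + 36493/(-33625) = -23521*5/48264 + 36493*(-1/33625) = -117605/48264 - 36493/33625 = -5715766277/1622877000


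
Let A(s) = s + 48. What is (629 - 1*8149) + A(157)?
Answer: -7315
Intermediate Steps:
A(s) = 48 + s
(629 - 1*8149) + A(157) = (629 - 1*8149) + (48 + 157) = (629 - 8149) + 205 = -7520 + 205 = -7315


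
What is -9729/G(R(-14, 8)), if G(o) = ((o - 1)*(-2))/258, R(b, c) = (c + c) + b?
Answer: 1255041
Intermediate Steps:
R(b, c) = b + 2*c (R(b, c) = 2*c + b = b + 2*c)
G(o) = 1/129 - o/129 (G(o) = ((-1 + o)*(-2))*(1/258) = (2 - 2*o)*(1/258) = 1/129 - o/129)
-9729/G(R(-14, 8)) = -9729/(1/129 - (-14 + 2*8)/129) = -9729/(1/129 - (-14 + 16)/129) = -9729/(1/129 - 1/129*2) = -9729/(1/129 - 2/129) = -9729/(-1/129) = -9729*(-129) = 1255041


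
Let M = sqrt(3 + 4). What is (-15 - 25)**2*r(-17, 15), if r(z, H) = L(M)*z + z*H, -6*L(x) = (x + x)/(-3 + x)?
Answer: -1319200/3 - 13600*sqrt(7) ≈ -4.7572e+5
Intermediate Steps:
M = sqrt(7) ≈ 2.6458
L(x) = -x/(3*(-3 + x)) (L(x) = -(x + x)/(6*(-3 + x)) = -2*x/(6*(-3 + x)) = -x/(3*(-3 + x)))
r(z, H) = H*z - z*sqrt(7)/(-9 + 3*sqrt(7)) (r(z, H) = (-sqrt(7)/(-9 + 3*sqrt(7)))*z + z*H = -z*sqrt(7)/(-9 + 3*sqrt(7)) + H*z = H*z - z*sqrt(7)/(-9 + 3*sqrt(7)))
(-15 - 25)**2*r(-17, 15) = (-15 - 25)**2*((7/6)*(-17) + 15*(-17) + (1/2)*(-17)*sqrt(7)) = (-40)**2*(-119/6 - 255 - 17*sqrt(7)/2) = 1600*(-1649/6 - 17*sqrt(7)/2) = -1319200/3 - 13600*sqrt(7)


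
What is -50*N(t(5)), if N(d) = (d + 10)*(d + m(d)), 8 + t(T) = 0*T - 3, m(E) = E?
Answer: -1100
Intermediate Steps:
t(T) = -11 (t(T) = -8 + (0*T - 3) = -8 + (0 - 3) = -8 - 3 = -11)
N(d) = 2*d*(10 + d) (N(d) = (d + 10)*(d + d) = (10 + d)*(2*d) = 2*d*(10 + d))
-50*N(t(5)) = -100*(-11)*(10 - 11) = -100*(-11)*(-1) = -50*22 = -1100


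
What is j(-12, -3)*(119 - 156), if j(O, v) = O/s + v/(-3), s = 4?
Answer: 74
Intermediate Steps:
j(O, v) = -v/3 + O/4 (j(O, v) = O/4 + v/(-3) = O*(¼) + v*(-⅓) = O/4 - v/3 = -v/3 + O/4)
j(-12, -3)*(119 - 156) = (-⅓*(-3) + (¼)*(-12))*(119 - 156) = (1 - 3)*(-37) = -2*(-37) = 74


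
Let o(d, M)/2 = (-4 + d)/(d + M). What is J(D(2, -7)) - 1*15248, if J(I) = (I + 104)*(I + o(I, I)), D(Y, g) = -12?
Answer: -48688/3 ≈ -16229.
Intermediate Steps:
o(d, M) = 2*(-4 + d)/(M + d) (o(d, M) = 2*((-4 + d)/(d + M)) = 2*((-4 + d)/(M + d)) = 2*(-4 + d)/(M + d))
J(I) = (104 + I)*(I + (-4 + I)/I) (J(I) = (I + 104)*(I + 2*(-4 + I)/(I + I)) = (104 + I)*(I + 2*(-4 + I)/((2*I))) = (104 + I)*(I + 2*(1/(2*I))*(-4 + I)) = (104 + I)*(I + (-4 + I)/I))
J(D(2, -7)) - 1*15248 = (100 + (-12)**2 - 416/(-12) + 105*(-12)) - 1*15248 = (100 + 144 - 416*(-1/12) - 1260) - 15248 = (100 + 144 + 104/3 - 1260) - 15248 = -2944/3 - 15248 = -48688/3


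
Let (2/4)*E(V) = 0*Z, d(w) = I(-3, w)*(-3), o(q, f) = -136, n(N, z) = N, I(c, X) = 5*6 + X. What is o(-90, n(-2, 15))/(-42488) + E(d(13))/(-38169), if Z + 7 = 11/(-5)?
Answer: 17/5311 ≈ 0.0032009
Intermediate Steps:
I(c, X) = 30 + X
Z = -46/5 (Z = -7 + 11/(-5) = -7 + 11*(-⅕) = -7 - 11/5 = -46/5 ≈ -9.2000)
d(w) = -90 - 3*w (d(w) = (30 + w)*(-3) = -90 - 3*w)
E(V) = 0 (E(V) = 2*(0*(-46/5)) = 2*0 = 0)
o(-90, n(-2, 15))/(-42488) + E(d(13))/(-38169) = -136/(-42488) + 0/(-38169) = -136*(-1/42488) + 0*(-1/38169) = 17/5311 + 0 = 17/5311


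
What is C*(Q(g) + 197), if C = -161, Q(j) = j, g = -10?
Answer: -30107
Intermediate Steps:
C*(Q(g) + 197) = -161*(-10 + 197) = -161*187 = -30107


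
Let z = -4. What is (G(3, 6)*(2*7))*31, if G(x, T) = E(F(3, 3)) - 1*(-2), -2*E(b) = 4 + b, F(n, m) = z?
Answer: 868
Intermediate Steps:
F(n, m) = -4
E(b) = -2 - b/2 (E(b) = -(4 + b)/2 = -2 - b/2)
G(x, T) = 2 (G(x, T) = (-2 - 1/2*(-4)) - 1*(-2) = (-2 + 2) + 2 = 0 + 2 = 2)
(G(3, 6)*(2*7))*31 = (2*(2*7))*31 = (2*14)*31 = 28*31 = 868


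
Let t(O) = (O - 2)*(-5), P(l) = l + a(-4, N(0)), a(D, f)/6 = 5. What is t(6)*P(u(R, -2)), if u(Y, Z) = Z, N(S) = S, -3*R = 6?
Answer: -560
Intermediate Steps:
R = -2 (R = -1/3*6 = -2)
a(D, f) = 30 (a(D, f) = 6*5 = 30)
P(l) = 30 + l (P(l) = l + 30 = 30 + l)
t(O) = 10 - 5*O (t(O) = (-2 + O)*(-5) = 10 - 5*O)
t(6)*P(u(R, -2)) = (10 - 5*6)*(30 - 2) = (10 - 30)*28 = -20*28 = -560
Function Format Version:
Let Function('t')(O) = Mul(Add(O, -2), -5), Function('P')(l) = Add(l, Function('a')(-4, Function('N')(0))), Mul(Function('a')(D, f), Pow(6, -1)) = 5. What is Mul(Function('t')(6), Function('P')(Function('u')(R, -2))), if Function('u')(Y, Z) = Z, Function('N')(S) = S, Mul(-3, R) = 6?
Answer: -560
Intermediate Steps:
R = -2 (R = Mul(Rational(-1, 3), 6) = -2)
Function('a')(D, f) = 30 (Function('a')(D, f) = Mul(6, 5) = 30)
Function('P')(l) = Add(30, l) (Function('P')(l) = Add(l, 30) = Add(30, l))
Function('t')(O) = Add(10, Mul(-5, O)) (Function('t')(O) = Mul(Add(-2, O), -5) = Add(10, Mul(-5, O)))
Mul(Function('t')(6), Function('P')(Function('u')(R, -2))) = Mul(Add(10, Mul(-5, 6)), Add(30, -2)) = Mul(Add(10, -30), 28) = Mul(-20, 28) = -560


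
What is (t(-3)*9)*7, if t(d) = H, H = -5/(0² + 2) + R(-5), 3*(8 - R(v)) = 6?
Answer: 441/2 ≈ 220.50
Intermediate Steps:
R(v) = 6 (R(v) = 8 - ⅓*6 = 8 - 2 = 6)
H = 7/2 (H = -5/(0² + 2) + 6 = -5/(0 + 2) + 6 = -5/2 + 6 = 7/2 ≈ 3.5000)
t(d) = 7/2
(t(-3)*9)*7 = ((7/2)*9)*7 = (63/2)*7 = 441/2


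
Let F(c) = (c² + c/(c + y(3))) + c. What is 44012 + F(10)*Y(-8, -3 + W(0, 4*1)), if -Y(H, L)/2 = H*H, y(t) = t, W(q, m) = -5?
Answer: 387836/13 ≈ 29834.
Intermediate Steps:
F(c) = c + c² + c/(3 + c) (F(c) = (c² + c/(c + 3)) + c = (c² + c/(3 + c)) + c = c + c² + c/(3 + c))
Y(H, L) = -2*H² (Y(H, L) = -2*H*H = -2*H²)
44012 + F(10)*Y(-8, -3 + W(0, 4*1)) = 44012 + (10*(4 + 10² + 4*10)/(3 + 10))*(-2*(-8)²) = 44012 + (10*(4 + 100 + 40)/13)*(-2*64) = 44012 + (10*(1/13)*144)*(-128) = 44012 + (1440/13)*(-128) = 44012 - 184320/13 = 387836/13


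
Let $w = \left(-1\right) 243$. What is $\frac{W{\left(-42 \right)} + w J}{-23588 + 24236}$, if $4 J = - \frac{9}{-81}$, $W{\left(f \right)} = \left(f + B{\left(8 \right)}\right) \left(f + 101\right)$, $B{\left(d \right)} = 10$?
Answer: $- \frac{7579}{2592} \approx -2.924$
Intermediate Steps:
$w = -243$
$W{\left(f \right)} = \left(10 + f\right) \left(101 + f\right)$ ($W{\left(f \right)} = \left(f + 10\right) \left(f + 101\right) = \left(10 + f\right) \left(101 + f\right)$)
$J = \frac{1}{36}$ ($J = \frac{\left(-9\right) \frac{1}{-81}}{4} = \frac{\left(-9\right) \left(- \frac{1}{81}\right)}{4} = \frac{1}{4} \cdot \frac{1}{9} = \frac{1}{36} \approx 0.027778$)
$\frac{W{\left(-42 \right)} + w J}{-23588 + 24236} = \frac{\left(1010 + \left(-42\right)^{2} + 111 \left(-42\right)\right) - \frac{27}{4}}{-23588 + 24236} = \frac{\left(1010 + 1764 - 4662\right) - \frac{27}{4}}{648} = \left(-1888 - \frac{27}{4}\right) \frac{1}{648} = \left(- \frac{7579}{4}\right) \frac{1}{648} = - \frac{7579}{2592}$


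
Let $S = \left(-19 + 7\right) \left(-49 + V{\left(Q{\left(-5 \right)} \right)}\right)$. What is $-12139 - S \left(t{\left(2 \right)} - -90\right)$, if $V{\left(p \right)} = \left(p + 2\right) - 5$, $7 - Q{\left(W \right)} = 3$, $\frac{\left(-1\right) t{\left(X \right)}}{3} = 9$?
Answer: $-48427$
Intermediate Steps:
$t{\left(X \right)} = -27$ ($t{\left(X \right)} = \left(-3\right) 9 = -27$)
$Q{\left(W \right)} = 4$ ($Q{\left(W \right)} = 7 - 3 = 4$)
$V{\left(p \right)} = -3 + p$ ($V{\left(p \right)} = \left(2 + p\right) - 5 = -3 + p$)
$S = 576$ ($S = \left(-19 + 7\right) \left(-49 + \left(-3 + 4\right)\right) = - 12 \left(-49 + 1\right) = \left(-12\right) \left(-48\right) = 576$)
$-12139 - S \left(t{\left(2 \right)} - -90\right) = -12139 - 576 \left(-27 - -90\right) = -12139 - 576 \left(-27 + 90\right) = -12139 - 576 \cdot 63 = -12139 - 36288 = -48427$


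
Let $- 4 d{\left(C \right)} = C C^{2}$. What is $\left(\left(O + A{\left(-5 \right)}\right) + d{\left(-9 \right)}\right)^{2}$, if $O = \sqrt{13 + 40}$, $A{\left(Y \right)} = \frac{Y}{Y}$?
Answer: $\frac{538137}{16} + \frac{733 \sqrt{53}}{2} \approx 36302.0$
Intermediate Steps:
$A{\left(Y \right)} = 1$
$O = \sqrt{53} \approx 7.2801$
$d{\left(C \right)} = - \frac{C^{3}}{4}$ ($d{\left(C \right)} = - \frac{C C^{2}}{4} = - \frac{C^{3}}{4}$)
$\left(\left(O + A{\left(-5 \right)}\right) + d{\left(-9 \right)}\right)^{2} = \left(\left(\sqrt{53} + 1\right) - \frac{\left(-9\right)^{3}}{4}\right)^{2} = \left(\left(1 + \sqrt{53}\right) - - \frac{729}{4}\right)^{2} = \left(\left(1 + \sqrt{53}\right) + \frac{729}{4}\right)^{2} = \left(\frac{733}{4} + \sqrt{53}\right)^{2}$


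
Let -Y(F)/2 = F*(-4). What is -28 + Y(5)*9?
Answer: 332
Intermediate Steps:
Y(F) = 8*F (Y(F) = -2*F*(-4) = -(-8)*F = 8*F)
-28 + Y(5)*9 = -28 + (8*5)*9 = -28 + 40*9 = -28 + 360 = 332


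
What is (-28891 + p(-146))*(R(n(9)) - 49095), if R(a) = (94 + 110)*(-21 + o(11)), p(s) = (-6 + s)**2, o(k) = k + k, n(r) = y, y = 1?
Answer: 282932217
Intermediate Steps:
n(r) = 1
o(k) = 2*k
R(a) = 204 (R(a) = (94 + 110)*(-21 + 2*11) = 204*(-21 + 22) = 204*1 = 204)
(-28891 + p(-146))*(R(n(9)) - 49095) = (-28891 + (-6 - 146)**2)*(204 - 49095) = (-28891 + (-152)**2)*(-48891) = (-28891 + 23104)*(-48891) = -5787*(-48891) = 282932217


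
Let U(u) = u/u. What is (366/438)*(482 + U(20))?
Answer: 29463/73 ≈ 403.60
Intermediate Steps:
U(u) = 1
(366/438)*(482 + U(20)) = (366/438)*(482 + 1) = (366*(1/438))*483 = (61/73)*483 = 29463/73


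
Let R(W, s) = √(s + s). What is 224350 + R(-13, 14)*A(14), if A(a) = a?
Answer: 224350 + 28*√7 ≈ 2.2442e+5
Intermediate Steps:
R(W, s) = √2*√s (R(W, s) = √(2*s) = √2*√s)
224350 + R(-13, 14)*A(14) = 224350 + (√2*√14)*14 = 224350 + (2*√7)*14 = 224350 + 28*√7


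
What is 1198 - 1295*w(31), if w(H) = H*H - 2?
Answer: -1240707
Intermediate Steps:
w(H) = -2 + H**2 (w(H) = H**2 - 2 = -2 + H**2)
1198 - 1295*w(31) = 1198 - 1295*(-2 + 31**2) = 1198 - 1295*(-2 + 961) = 1198 - 1295*959 = 1198 - 1241905 = -1240707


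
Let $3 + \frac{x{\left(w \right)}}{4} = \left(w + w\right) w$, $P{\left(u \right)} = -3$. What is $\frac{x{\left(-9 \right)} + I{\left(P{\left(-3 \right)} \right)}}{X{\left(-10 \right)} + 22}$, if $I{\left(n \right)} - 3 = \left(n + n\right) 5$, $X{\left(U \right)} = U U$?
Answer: $\frac{609}{122} \approx 4.9918$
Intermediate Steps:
$X{\left(U \right)} = U^{2}$
$x{\left(w \right)} = -12 + 8 w^{2}$ ($x{\left(w \right)} = -12 + 4 \left(w + w\right) w = -12 + 4 \cdot 2 w w = -12 + 4 \cdot 2 w^{2} = -12 + 8 w^{2}$)
$I{\left(n \right)} = 3 + 10 n$ ($I{\left(n \right)} = 3 + \left(n + n\right) 5 = 3 + 2 n 5 = 3 + 10 n$)
$\frac{x{\left(-9 \right)} + I{\left(P{\left(-3 \right)} \right)}}{X{\left(-10 \right)} + 22} = \frac{\left(-12 + 8 \left(-9\right)^{2}\right) + \left(3 + 10 \left(-3\right)\right)}{\left(-10\right)^{2} + 22} = \frac{\left(-12 + 8 \cdot 81\right) + \left(3 - 30\right)}{100 + 22} = \frac{\left(-12 + 648\right) - 27}{122} = \left(636 - 27\right) \frac{1}{122} = 609 \cdot \frac{1}{122} = \frac{609}{122}$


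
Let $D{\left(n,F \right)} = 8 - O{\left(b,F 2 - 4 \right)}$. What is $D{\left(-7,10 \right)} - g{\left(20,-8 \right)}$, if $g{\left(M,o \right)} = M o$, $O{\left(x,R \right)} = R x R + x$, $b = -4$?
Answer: $1196$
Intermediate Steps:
$O{\left(x,R \right)} = x + x R^{2}$ ($O{\left(x,R \right)} = x R^{2} + x = x + x R^{2}$)
$D{\left(n,F \right)} = 12 + 4 \left(-4 + 2 F\right)^{2}$ ($D{\left(n,F \right)} = 8 - - 4 \left(1 + \left(F 2 - 4\right)^{2}\right) = 8 - - 4 \left(1 + \left(2 F - 4\right)^{2}\right) = 8 - - 4 \left(1 + \left(-4 + 2 F\right)^{2}\right) = 8 - \left(-4 - 4 \left(-4 + 2 F\right)^{2}\right) = 8 + \left(4 + 4 \left(-4 + 2 F\right)^{2}\right) = 12 + 4 \left(-4 + 2 F\right)^{2}$)
$D{\left(-7,10 \right)} - g{\left(20,-8 \right)} = \left(12 + 16 \left(-2 + 10\right)^{2}\right) - 20 \left(-8\right) = \left(12 + 16 \cdot 8^{2}\right) - -160 = \left(12 + 16 \cdot 64\right) + 160 = \left(12 + 1024\right) + 160 = 1036 + 160 = 1196$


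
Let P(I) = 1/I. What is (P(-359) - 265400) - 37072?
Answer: -108587449/359 ≈ -3.0247e+5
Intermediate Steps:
(P(-359) - 265400) - 37072 = (1/(-359) - 265400) - 37072 = (-1/359 - 265400) - 37072 = -95278601/359 - 37072 = -108587449/359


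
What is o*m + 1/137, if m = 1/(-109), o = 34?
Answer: -4549/14933 ≈ -0.30463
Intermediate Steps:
m = -1/109 ≈ -0.0091743
o*m + 1/137 = 34*(-1/109) + 1/137 = -34/109 + 1/137 = -4549/14933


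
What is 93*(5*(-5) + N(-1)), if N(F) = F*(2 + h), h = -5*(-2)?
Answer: -3441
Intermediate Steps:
h = 10
N(F) = 12*F (N(F) = F*(2 + 10) = F*12 = 12*F)
93*(5*(-5) + N(-1)) = 93*(5*(-5) + 12*(-1)) = 93*(-25 - 12) = 93*(-37) = -3441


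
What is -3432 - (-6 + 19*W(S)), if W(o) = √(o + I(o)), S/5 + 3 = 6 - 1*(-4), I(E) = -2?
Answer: -3426 - 19*√33 ≈ -3535.1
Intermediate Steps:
S = 35 (S = -15 + 5*(6 - 1*(-4)) = -15 + 5*(6 + 4) = -15 + 5*10 = -15 + 50 = 35)
W(o) = √(-2 + o) (W(o) = √(o - 2) = √(-2 + o))
-3432 - (-6 + 19*W(S)) = -3432 - (-6 + 19*√(-2 + 35)) = -3432 - (-6 + 19*√33) = -3432 + (6 - 19*√33) = -3426 - 19*√33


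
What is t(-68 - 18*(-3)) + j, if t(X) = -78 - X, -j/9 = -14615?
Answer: 131471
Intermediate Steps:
j = 131535 (j = -9*(-14615) = 131535)
t(-68 - 18*(-3)) + j = (-78 - (-68 - 18*(-3))) + 131535 = (-78 - (-68 - 1*(-54))) + 131535 = (-78 - (-68 + 54)) + 131535 = (-78 - 1*(-14)) + 131535 = (-78 + 14) + 131535 = -64 + 131535 = 131471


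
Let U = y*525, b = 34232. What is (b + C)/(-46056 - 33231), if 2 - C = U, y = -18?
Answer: -43684/79287 ≈ -0.55096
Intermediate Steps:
U = -9450 (U = -18*525 = -9450)
C = 9452 (C = 2 - 1*(-9450) = 2 + 9450 = 9452)
(b + C)/(-46056 - 33231) = (34232 + 9452)/(-46056 - 33231) = 43684/(-79287) = 43684*(-1/79287) = -43684/79287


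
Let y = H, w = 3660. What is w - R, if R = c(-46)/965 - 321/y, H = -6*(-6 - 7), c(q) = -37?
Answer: 91933617/25090 ≈ 3664.2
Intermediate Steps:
H = 78 (H = -6*(-13) = 78)
y = 78
R = -104217/25090 (R = -37/965 - 321/78 = -37*1/965 - 321*1/78 = -37/965 - 107/26 = -104217/25090 ≈ -4.1537)
w - R = 3660 - 1*(-104217/25090) = 3660 + 104217/25090 = 91933617/25090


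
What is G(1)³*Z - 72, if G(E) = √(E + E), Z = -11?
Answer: -72 - 22*√2 ≈ -103.11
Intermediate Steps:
G(E) = √2*√E (G(E) = √(2*E) = √2*√E)
G(1)³*Z - 72 = (√2*√1)³*(-11) - 72 = (√2*1)³*(-11) - 72 = (√2)³*(-11) - 72 = (2*√2)*(-11) - 72 = -22*√2 - 72 = -72 - 22*√2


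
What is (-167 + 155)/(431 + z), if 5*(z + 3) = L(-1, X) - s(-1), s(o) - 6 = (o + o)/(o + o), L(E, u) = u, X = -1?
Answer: -15/533 ≈ -0.028143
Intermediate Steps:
s(o) = 7 (s(o) = 6 + (o + o)/(o + o) = 6 + (2*o)/((2*o)) = 6 + (2*o)*(1/(2*o)) = 6 + 1 = 7)
z = -23/5 (z = -3 + (-1 - 1*7)/5 = -3 + (-1 - 7)/5 = -3 + (⅕)*(-8) = -3 - 8/5 = -23/5 ≈ -4.6000)
(-167 + 155)/(431 + z) = (-167 + 155)/(431 - 23/5) = -12/2132/5 = -12*5/2132 = -15/533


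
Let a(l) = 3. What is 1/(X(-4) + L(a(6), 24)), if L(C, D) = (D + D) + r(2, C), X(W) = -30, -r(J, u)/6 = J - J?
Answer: 1/18 ≈ 0.055556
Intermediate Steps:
r(J, u) = 0 (r(J, u) = -6*(J - J) = -6*0 = 0)
L(C, D) = 2*D (L(C, D) = (D + D) + 0 = 2*D + 0 = 2*D)
1/(X(-4) + L(a(6), 24)) = 1/(-30 + 2*24) = 1/(-30 + 48) = 1/18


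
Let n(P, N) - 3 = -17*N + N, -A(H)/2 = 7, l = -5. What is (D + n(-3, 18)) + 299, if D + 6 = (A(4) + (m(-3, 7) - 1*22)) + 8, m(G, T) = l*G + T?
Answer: 2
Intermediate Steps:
A(H) = -14 (A(H) = -2*7 = -14)
m(G, T) = T - 5*G (m(G, T) = -5*G + T = T - 5*G)
n(P, N) = 3 - 16*N (n(P, N) = 3 + (-17*N + N) = 3 - 16*N)
D = -12 (D = -6 + ((-14 + ((7 - 5*(-3)) - 1*22)) + 8) = -6 + ((-14 + ((7 + 15) - 22)) + 8) = -6 + ((-14 + (22 - 22)) + 8) = -6 + ((-14 + 0) + 8) = -6 + (-14 + 8) = -6 - 6 = -12)
(D + n(-3, 18)) + 299 = (-12 + (3 - 16*18)) + 299 = (-12 + (3 - 288)) + 299 = (-12 - 285) + 299 = -297 + 299 = 2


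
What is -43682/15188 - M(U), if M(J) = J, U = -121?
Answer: 897033/7594 ≈ 118.12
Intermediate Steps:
-43682/15188 - M(U) = -43682/15188 - 1*(-121) = -43682*1/15188 + 121 = -21841/7594 + 121 = 897033/7594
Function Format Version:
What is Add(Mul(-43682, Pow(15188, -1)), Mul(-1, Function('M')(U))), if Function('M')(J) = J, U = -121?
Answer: Rational(897033, 7594) ≈ 118.12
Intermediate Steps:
Add(Mul(-43682, Pow(15188, -1)), Mul(-1, Function('M')(U))) = Add(Mul(-43682, Pow(15188, -1)), Mul(-1, -121)) = Add(Mul(-43682, Rational(1, 15188)), 121) = Add(Rational(-21841, 7594), 121) = Rational(897033, 7594)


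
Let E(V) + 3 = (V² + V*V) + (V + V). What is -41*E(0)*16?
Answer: 1968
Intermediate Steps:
E(V) = -3 + 2*V + 2*V² (E(V) = -3 + ((V² + V*V) + (V + V)) = -3 + ((V² + V²) + 2*V) = -3 + (2*V² + 2*V) = -3 + (2*V + 2*V²) = -3 + 2*V + 2*V²)
-41*E(0)*16 = -41*(-3 + 2*0 + 2*0²)*16 = -41*(-3 + 0 + 2*0)*16 = -41*(-3 + 0 + 0)*16 = -41*(-3)*16 = 123*16 = 1968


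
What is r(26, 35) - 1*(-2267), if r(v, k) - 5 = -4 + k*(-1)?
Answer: 2233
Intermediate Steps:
r(v, k) = 1 - k (r(v, k) = 5 + (-4 + k*(-1)) = 5 + (-4 - k) = 1 - k)
r(26, 35) - 1*(-2267) = (1 - 1*35) - 1*(-2267) = (1 - 35) + 2267 = -34 + 2267 = 2233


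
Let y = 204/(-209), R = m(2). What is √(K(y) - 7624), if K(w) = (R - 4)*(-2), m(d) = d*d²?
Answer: 12*I*√53 ≈ 87.361*I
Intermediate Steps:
m(d) = d³
R = 8 (R = 2³ = 8)
y = -204/209 (y = 204*(-1/209) = -204/209 ≈ -0.97608)
K(w) = -8 (K(w) = (8 - 4)*(-2) = 4*(-2) = -8)
√(K(y) - 7624) = √(-8 - 7624) = √(-7632) = 12*I*√53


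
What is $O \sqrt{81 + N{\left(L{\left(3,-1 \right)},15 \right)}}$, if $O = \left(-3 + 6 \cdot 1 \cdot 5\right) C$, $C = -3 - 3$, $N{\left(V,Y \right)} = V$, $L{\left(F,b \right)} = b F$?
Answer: $- 162 \sqrt{78} \approx -1430.7$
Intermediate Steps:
$L{\left(F,b \right)} = F b$
$C = -6$
$O = -162$ ($O = \left(-3 + 6 \cdot 1 \cdot 5\right) \left(-6\right) = \left(-3 + 6 \cdot 5\right) \left(-6\right) = \left(-3 + 30\right) \left(-6\right) = 27 \left(-6\right) = -162$)
$O \sqrt{81 + N{\left(L{\left(3,-1 \right)},15 \right)}} = - 162 \sqrt{81 + 3 \left(-1\right)} = - 162 \sqrt{81 - 3} = - 162 \sqrt{78}$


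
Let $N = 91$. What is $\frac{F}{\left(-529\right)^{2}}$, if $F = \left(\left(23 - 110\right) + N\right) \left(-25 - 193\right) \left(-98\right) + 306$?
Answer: $\frac{85762}{279841} \approx 0.30647$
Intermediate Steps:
$F = 85762$ ($F = \left(\left(23 - 110\right) + 91\right) \left(-25 - 193\right) \left(-98\right) + 306 = \left(\left(23 - 110\right) + 91\right) \left(-218\right) \left(-98\right) + 306 = \left(-87 + 91\right) \left(-218\right) \left(-98\right) + 306 = 4 \left(-218\right) \left(-98\right) + 306 = \left(-872\right) \left(-98\right) + 306 = 85456 + 306 = 85762$)
$\frac{F}{\left(-529\right)^{2}} = \frac{85762}{\left(-529\right)^{2}} = \frac{85762}{279841}$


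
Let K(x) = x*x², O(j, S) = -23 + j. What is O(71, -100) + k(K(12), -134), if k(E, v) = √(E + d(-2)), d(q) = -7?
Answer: 48 + √1721 ≈ 89.485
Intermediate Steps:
K(x) = x³
k(E, v) = √(-7 + E) (k(E, v) = √(E - 7) = √(-7 + E))
O(71, -100) + k(K(12), -134) = (-23 + 71) + √(-7 + 12³) = 48 + √(-7 + 1728) = 48 + √1721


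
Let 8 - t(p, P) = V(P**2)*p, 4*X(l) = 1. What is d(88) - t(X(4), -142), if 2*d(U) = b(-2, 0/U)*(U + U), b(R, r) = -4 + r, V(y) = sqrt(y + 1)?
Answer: -360 + sqrt(20165)/4 ≈ -324.50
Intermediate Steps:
X(l) = 1/4 (X(l) = (1/4)*1 = 1/4)
V(y) = sqrt(1 + y)
t(p, P) = 8 - p*sqrt(1 + P**2) (t(p, P) = 8 - sqrt(1 + P**2)*p = 8 - p*sqrt(1 + P**2))
d(U) = -4*U (d(U) = ((-4 + 0/U)*(U + U))/2 = ((-4 + 0)*(2*U))/2 = (-8*U)/2 = -4*U)
d(88) - t(X(4), -142) = -4*88 - (8 - 1*1/4*sqrt(1 + (-142)**2)) = -352 - (8 - 1*1/4*sqrt(1 + 20164)) = -352 - (8 - 1*1/4*sqrt(20165)) = -352 - (8 - sqrt(20165)/4) = -352 + (-8 + sqrt(20165)/4) = -360 + sqrt(20165)/4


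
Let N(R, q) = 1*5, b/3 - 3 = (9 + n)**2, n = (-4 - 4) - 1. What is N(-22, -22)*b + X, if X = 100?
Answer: 145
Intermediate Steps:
n = -9 (n = -8 - 1 = -9)
b = 9 (b = 9 + 3*(9 - 9)**2 = 9 + 3*0**2 = 9 + 3*0 = 9 + 0 = 9)
N(R, q) = 5
N(-22, -22)*b + X = 5*9 + 100 = 45 + 100 = 145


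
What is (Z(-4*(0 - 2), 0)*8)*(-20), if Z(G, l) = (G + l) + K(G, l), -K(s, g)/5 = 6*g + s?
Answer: 5120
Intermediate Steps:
K(s, g) = -30*g - 5*s (K(s, g) = -5*(6*g + s) = -5*(s + 6*g) = -30*g - 5*s)
Z(G, l) = -29*l - 4*G (Z(G, l) = (G + l) + (-30*l - 5*G) = -29*l - 4*G)
(Z(-4*(0 - 2), 0)*8)*(-20) = ((-29*0 - (-16)*(0 - 2))*8)*(-20) = ((0 - (-16)*(-2))*8)*(-20) = ((0 - 4*8)*8)*(-20) = ((0 - 32)*8)*(-20) = -32*8*(-20) = -256*(-20) = 5120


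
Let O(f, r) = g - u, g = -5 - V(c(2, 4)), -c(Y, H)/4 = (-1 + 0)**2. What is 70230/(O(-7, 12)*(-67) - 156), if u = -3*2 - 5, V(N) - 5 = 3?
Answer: -35115/11 ≈ -3192.3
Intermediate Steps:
c(Y, H) = -4 (c(Y, H) = -4*(-1 + 0)**2 = -4*(-1)**2 = -4*1 = -4)
V(N) = 8 (V(N) = 5 + 3 = 8)
u = -11 (u = -6 - 5 = -11)
g = -13 (g = -5 - 1*8 = -5 - 8 = -13)
O(f, r) = -2 (O(f, r) = -13 - 1*(-11) = -13 + 11 = -2)
70230/(O(-7, 12)*(-67) - 156) = 70230/(-2*(-67) - 156) = 70230/(134 - 156) = 70230/(-22) = 70230*(-1/22) = -35115/11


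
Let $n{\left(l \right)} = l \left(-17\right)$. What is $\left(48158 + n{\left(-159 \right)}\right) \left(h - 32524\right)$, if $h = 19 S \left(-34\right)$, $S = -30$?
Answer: $-668516984$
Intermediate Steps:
$n{\left(l \right)} = - 17 l$
$h = 19380$ ($h = 19 \left(-30\right) \left(-34\right) = \left(-570\right) \left(-34\right) = 19380$)
$\left(48158 + n{\left(-159 \right)}\right) \left(h - 32524\right) = \left(48158 - -2703\right) \left(19380 - 32524\right) = \left(48158 + 2703\right) \left(-13144\right) = 50861 \left(-13144\right) = -668516984$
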